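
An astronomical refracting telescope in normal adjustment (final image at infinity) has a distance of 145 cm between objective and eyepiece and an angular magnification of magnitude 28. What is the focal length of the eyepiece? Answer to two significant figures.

5.0 cm

In normal adjustment the tube length equals f_obj + f_eye and |M| = f_obj/f_eye.
So f_obj = 28 f_eye and 28 f_eye + f_eye = 145 cm, giving f_eye = 145/29 = 5.000 cm and f_obj = 140.000 cm.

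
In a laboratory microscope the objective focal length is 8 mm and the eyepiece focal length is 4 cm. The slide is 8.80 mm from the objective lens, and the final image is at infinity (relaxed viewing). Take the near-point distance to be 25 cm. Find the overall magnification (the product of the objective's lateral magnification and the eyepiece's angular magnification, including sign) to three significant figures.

Convert to cm: f_obj = 8 mm = 0.8 cm; d_o = 8.80 mm = 0.88 cm.
Objective: 1/d_i = 1/f_obj - 1/d_o = 1/0.8 - 1/0.88 = 0.11364 cm^-1, so d_i = 8.800 cm.
m_obj = -d_i/d_o = -8.800/0.88 = -10.000.
Eyepiece angular magnification (image at infinity): M_eye = D/f_e = 25/4 = 6.250.
Overall M = m_obj x M_eye = (-10.000)(6.250) = -62.50.

-62.5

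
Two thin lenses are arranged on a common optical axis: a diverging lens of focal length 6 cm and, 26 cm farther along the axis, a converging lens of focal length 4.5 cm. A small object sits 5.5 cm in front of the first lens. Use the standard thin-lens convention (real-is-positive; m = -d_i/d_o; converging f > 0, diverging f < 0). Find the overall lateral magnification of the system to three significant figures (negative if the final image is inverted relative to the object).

-0.0963

Lens 1: 1/d_i1 = 1/f_1 - 1/d_o1 = 1/(-6) - 1/5.5 = -0.34848 cm^-1, so d_i1 = -2.870 cm.
m_1 = -(-2.870)/5.5 = 0.5217.
The intermediate image is virtual, 2.870 cm to the left of lens 1, so d_o2 = L - d_i1 = 26 - (-2.870) = 28.870 cm.
Lens 2: 1/d_i2 = 1/f_2 - 1/d_o2 = 1/4.5 - 1/(28.870) = 0.18758 cm^-1, so d_i2 = 5.331 cm.
m_2 = -(5.331)/(28.870) = -0.1847.
Total m = m_1 x m_2 = (0.5217)(-0.1847) = -0.0963.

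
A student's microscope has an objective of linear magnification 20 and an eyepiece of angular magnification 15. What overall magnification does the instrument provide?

The overall magnification of a compound microscope is the product of the objective and eyepiece magnifications:
M = M_obj x M_eye = 20 x 15 = 300.

300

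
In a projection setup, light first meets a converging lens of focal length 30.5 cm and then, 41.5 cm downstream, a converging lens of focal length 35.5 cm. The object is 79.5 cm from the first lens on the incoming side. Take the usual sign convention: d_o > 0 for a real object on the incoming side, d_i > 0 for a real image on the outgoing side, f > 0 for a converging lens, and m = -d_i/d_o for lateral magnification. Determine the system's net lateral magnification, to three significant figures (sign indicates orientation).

-0.508

First lens: d_i1 = 1/(1/30.5 - 1/79.5) = 49.485 cm.
m_1 = -(49.485)/79.5 = -0.6224.
This image would form 49.485 cm past lens 1, i.e. 7.985 cm beyond lens 2, so it is a virtual object for lens 2: d_o2 = 41.5 - 49.485 = -7.985 cm.
Second lens: d_i2 = 1/(1/35.5 - 1/(-7.985)) = 6.519 cm.
m_2 = -(6.519)/(-7.985) = 0.8164.
Total m = m_1 x m_2 = (-0.6224)(0.8164) = -0.5082.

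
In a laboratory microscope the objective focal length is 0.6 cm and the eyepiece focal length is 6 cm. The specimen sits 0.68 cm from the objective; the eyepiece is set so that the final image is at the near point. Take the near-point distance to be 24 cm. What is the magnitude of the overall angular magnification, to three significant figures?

Objective: 1/d_i = 1/f_obj - 1/d_o = 1/0.6 - 1/0.68 = 0.19608 cm^-1, so d_i = 5.100 cm.
m_obj = -d_i/d_o = -5.100/0.68 = -7.500.
Eyepiece angular magnification (image at near point): M_eye = 1 + D/f_e = 1 + 24/6 = 5.000.
Overall M = m_obj x M_eye = (-7.500)(5.000) = -37.50.
|M| = 37.50.

37.5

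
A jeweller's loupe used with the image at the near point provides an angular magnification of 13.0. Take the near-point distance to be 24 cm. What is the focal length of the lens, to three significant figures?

For the image at the near point, M = 1 + D/f.
f = D/(M - 1) = 24/(13.0 - 1) = 2.000 cm.

2.00 cm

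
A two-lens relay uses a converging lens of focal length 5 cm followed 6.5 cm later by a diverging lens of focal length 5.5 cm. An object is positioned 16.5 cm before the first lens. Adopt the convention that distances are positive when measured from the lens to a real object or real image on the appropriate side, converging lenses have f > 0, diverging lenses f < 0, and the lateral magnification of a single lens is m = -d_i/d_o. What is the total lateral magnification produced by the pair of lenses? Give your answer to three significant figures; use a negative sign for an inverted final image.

-0.495

First lens: d_i1 = 1/(1/5 - 1/16.5) = 7.174 cm.
m_1 = -(7.174)/16.5 = -0.4348.
This image would form 7.174 cm past lens 1, i.e. 0.674 cm beyond lens 2, so it is a virtual object for lens 2: d_o2 = 6.5 - 7.174 = -0.674 cm.
Second lens: d_i2 = 1/(1/(-5.5) - 1/(-0.674)) = 0.768 cm.
m_2 = -(0.768)/(-0.674) = 1.1396.
Overall magnification: m = m_1 m_2 = -0.4955.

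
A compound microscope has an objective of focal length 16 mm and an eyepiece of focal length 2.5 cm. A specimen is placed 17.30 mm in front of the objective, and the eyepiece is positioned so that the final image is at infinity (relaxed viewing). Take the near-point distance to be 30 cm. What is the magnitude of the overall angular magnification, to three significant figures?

Convert to cm: f_obj = 16 mm = 1.6 cm; d_o = 17.30 mm = 1.73 cm.
Objective: 1/d_i = 1/f_obj - 1/d_o = 1/1.6 - 1/1.73 = 0.04697 cm^-1, so d_i = 21.292 cm.
m_obj = -d_i/d_o = -21.292/1.73 = -12.308.
Eyepiece angular magnification (image at infinity): M_eye = D/f_e = 30/2.5 = 12.000.
Overall M = m_obj x M_eye = (-12.308)(12.000) = -147.69.
|M| = 147.69.

148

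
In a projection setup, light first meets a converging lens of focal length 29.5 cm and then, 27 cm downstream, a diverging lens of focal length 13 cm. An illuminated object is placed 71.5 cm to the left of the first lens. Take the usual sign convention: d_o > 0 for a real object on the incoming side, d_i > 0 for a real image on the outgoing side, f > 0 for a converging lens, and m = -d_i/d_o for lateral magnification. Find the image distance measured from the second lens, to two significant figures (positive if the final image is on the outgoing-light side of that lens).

Lens 1: 1/d_i1 = 1/f_1 - 1/d_o1 = 1/29.5 - 1/71.5 = 0.01991 cm^-1, so d_i1 = 50.220 cm.
Since 50.220 cm > 27 cm, the first image lies past the second lens and serves as a virtual object: d_o2 = L - d_i1 = -23.220 cm.
Lens 2: 1/d_i2 = 1/f_2 - 1/d_o2 = 1/(-13) - 1/(-23.220) = -0.03386 cm^-1, so d_i2 = -29.536 cm.

-30 cm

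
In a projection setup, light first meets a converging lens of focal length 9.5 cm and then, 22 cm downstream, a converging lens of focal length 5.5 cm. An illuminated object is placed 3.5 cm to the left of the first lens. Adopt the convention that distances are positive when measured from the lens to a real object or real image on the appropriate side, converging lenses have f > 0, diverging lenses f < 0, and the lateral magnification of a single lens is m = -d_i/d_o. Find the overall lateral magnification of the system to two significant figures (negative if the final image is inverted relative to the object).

Lens 1: 1/d_i1 = 1/f_1 - 1/d_o1 = 1/9.5 - 1/3.5 = -0.18045 cm^-1, so d_i1 = -5.542 cm.
m_1 = -(-5.542)/3.5 = 1.5833.
The intermediate image is virtual, 5.542 cm to the left of lens 1, so d_o2 = L - d_i1 = 22 - (-5.542) = 27.542 cm.
Lens 2: 1/d_i2 = 1/f_2 - 1/d_o2 = 1/5.5 - 1/(27.542) = 0.14551 cm^-1, so d_i2 = 6.872 cm.
m_2 = -(6.872)/(27.542) = -0.2495.
Overall magnification: m = m_1 m_2 = -0.3951.

-0.40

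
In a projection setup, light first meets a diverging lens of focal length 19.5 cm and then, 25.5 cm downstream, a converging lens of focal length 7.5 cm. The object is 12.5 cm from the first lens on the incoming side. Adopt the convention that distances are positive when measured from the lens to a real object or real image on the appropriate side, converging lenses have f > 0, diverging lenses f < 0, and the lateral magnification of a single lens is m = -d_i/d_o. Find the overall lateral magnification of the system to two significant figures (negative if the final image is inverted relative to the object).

-0.18

Lens 1: 1/d_i1 = 1/f_1 - 1/d_o1 = 1/(-19.5) - 1/12.5 = -0.13128 cm^-1, so d_i1 = -7.617 cm.
m_1 = -(-7.617)/12.5 = 0.6094.
The intermediate image is virtual, 7.617 cm to the left of lens 1, so d_o2 = L - d_i1 = 25.5 - (-7.617) = 33.117 cm.
Lens 2: 1/d_i2 = 1/f_2 - 1/d_o2 = 1/7.5 - 1/(33.117) = 0.10314 cm^-1, so d_i2 = 9.696 cm.
m_2 = -(9.696)/(33.117) = -0.2928.
The system's lateral magnification is m_1 m_2 = (0.6094)(-0.2928) = -0.1784.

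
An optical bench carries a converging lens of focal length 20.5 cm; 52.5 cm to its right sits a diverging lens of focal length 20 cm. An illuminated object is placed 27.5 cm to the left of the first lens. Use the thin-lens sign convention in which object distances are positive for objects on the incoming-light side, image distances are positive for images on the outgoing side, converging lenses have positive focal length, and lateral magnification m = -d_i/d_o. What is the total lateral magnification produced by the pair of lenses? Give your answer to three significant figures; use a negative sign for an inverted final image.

Applying the thin-lens equation to the first lens, 1/20.5 = 1/27.5 + 1/d_i1, which gives d_i1 = 80.536 cm.
Its lateral magnification is m_1 = -d_i1/d_o1 = -(80.536)/27.5 = -2.9286.
This image would form 80.536 cm past lens 1, i.e. 28.036 cm beyond lens 2, so it is a virtual object for lens 2: d_o2 = 52.5 - 80.536 = -28.036 cm.
Applying the thin-lens equation again with f_2 = -20 cm and d_o2 = -28.036 cm gives d_i2 = -69.778 cm.
m_2 = -(-69.778)/(-28.036) = -2.4889.
The system's lateral magnification is m_1 m_2 = (-2.9286)(-2.4889) = 7.2889.

7.29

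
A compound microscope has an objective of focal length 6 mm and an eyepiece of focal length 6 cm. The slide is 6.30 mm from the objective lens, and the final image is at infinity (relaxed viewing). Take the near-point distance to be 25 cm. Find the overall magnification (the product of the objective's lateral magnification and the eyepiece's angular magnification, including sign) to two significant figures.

-83

Convert to cm: f_obj = 6 mm = 0.6 cm; d_o = 6.30 mm = 0.63 cm.
Objective: 1/d_i = 1/f_obj - 1/d_o = 1/0.6 - 1/0.63 = 0.07937 cm^-1, so d_i = 12.600 cm.
m_obj = -d_i/d_o = -12.600/0.63 = -20.000.
Eyepiece angular magnification (image at infinity): M_eye = D/f_e = 25/6 = 4.167.
Overall M = m_obj x M_eye = (-20.000)(4.167) = -83.33.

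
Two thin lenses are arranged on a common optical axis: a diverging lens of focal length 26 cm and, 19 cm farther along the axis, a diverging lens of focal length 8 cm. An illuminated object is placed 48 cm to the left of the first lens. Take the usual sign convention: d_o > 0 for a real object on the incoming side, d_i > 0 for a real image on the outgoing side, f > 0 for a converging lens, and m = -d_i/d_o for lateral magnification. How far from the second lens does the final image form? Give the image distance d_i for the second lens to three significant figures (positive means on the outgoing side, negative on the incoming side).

-6.54 cm

First lens: d_i1 = 1/(1/(-26) - 1/48) = -16.865 cm.
With d_i1 < 0 the first image is virtual and lies on the object side; the object distance for lens 2 is d_o2 = 19 - (-16.865) = 35.865 cm.
Second lens: d_i2 = 1/(1/(-8) - 1/(35.865)) = -6.541 cm.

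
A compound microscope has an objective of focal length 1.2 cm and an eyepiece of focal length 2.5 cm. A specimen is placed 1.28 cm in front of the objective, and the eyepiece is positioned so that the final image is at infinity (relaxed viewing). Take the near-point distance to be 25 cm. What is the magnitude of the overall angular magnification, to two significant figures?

150

Objective: 1/d_i = 1/f_obj - 1/d_o = 1/1.2 - 1/1.28 = 0.05208 cm^-1, so d_i = 19.200 cm.
m_obj = -d_i/d_o = -19.200/1.28 = -15.000.
Eyepiece angular magnification (image at infinity): M_eye = D/f_e = 25/2.5 = 10.000.
Overall M = m_obj x M_eye = (-15.000)(10.000) = -150.00.
|M| = 150.00.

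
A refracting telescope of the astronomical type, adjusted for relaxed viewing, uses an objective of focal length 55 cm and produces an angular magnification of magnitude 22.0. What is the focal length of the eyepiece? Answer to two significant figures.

2.5 cm

|M| = f_obj/f_eye, so f_eye = f_obj/|M| = 55/22.0 = 2.500 cm.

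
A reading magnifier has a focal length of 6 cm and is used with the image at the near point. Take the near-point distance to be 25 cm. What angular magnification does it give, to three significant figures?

M = 1 + D/f = 1 + 25/6 = 5.167.

5.17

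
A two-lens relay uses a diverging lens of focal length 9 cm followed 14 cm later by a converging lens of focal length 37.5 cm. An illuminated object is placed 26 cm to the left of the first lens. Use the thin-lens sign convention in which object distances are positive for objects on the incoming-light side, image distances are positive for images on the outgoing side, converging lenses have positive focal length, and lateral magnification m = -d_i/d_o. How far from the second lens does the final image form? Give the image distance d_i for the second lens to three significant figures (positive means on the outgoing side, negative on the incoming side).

-46.1 cm

Lens 1: 1/d_i1 = 1/f_1 - 1/d_o1 = 1/(-9) - 1/26 = -0.14957 cm^-1, so d_i1 = -6.686 cm.
With d_i1 < 0 the first image is virtual and lies on the object side; the object distance for lens 2 is d_o2 = 14 - (-6.686) = 20.686 cm.
Lens 2: 1/d_i2 = 1/f_2 - 1/d_o2 = 1/37.5 - 1/(20.686) = -0.02168 cm^-1, so d_i2 = -46.134 cm.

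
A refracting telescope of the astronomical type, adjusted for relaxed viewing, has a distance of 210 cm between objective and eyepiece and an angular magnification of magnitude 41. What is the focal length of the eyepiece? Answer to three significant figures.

In normal adjustment the tube length equals f_obj + f_eye and |M| = f_obj/f_eye.
So f_obj = 41 f_eye and 41 f_eye + f_eye = 210 cm, giving f_eye = 210/42 = 5.000 cm and f_obj = 205.000 cm.

5.00 cm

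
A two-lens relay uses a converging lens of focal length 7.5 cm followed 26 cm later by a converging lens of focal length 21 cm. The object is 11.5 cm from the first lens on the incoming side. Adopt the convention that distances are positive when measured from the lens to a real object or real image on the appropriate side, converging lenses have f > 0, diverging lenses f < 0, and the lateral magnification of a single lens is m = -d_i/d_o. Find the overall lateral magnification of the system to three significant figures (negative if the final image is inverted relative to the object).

Lens 1: 1/d_i1 = 1/f_1 - 1/d_o1 = 1/7.5 - 1/11.5 = 0.04638 cm^-1, so d_i1 = 21.562 cm.
m_1 = -(21.562)/11.5 = -1.8750.
Object distance for lens 2: d_o2 = 26 - 21.562 = 4.438 cm.
Lens 2: 1/d_i2 = 1/f_2 - 1/d_o2 = 1/21 - 1/(4.438) = -0.17773 cm^-1, so d_i2 = -5.626 cm.
m_2 = -(-5.626)/(4.438) = 1.2679.
The system's lateral magnification is m_1 m_2 = (-1.8750)(1.2679) = -2.3774.

-2.38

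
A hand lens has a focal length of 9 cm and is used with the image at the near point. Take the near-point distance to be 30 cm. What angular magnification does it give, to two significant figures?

4.3

M = 1 + D/f = 1 + 30/9 = 4.333.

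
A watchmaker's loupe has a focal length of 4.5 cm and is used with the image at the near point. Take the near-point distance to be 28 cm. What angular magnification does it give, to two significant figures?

7.2

M = 1 + D/f = 1 + 28/4.5 = 7.222.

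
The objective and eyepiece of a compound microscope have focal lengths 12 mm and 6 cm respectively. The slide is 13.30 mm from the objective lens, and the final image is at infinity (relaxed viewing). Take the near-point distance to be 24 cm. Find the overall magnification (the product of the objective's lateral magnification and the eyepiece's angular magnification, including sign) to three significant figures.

Convert to cm: f_obj = 12 mm = 1.2 cm; d_o = 13.30 mm = 1.33 cm.
Objective: 1/d_i = 1/f_obj - 1/d_o = 1/1.2 - 1/1.33 = 0.08145 cm^-1, so d_i = 12.277 cm.
m_obj = -d_i/d_o = -12.277/1.33 = -9.231.
Eyepiece angular magnification (image at infinity): M_eye = D/f_e = 24/6 = 4.000.
Overall M = m_obj x M_eye = (-9.231)(4.000) = -36.92.

-36.9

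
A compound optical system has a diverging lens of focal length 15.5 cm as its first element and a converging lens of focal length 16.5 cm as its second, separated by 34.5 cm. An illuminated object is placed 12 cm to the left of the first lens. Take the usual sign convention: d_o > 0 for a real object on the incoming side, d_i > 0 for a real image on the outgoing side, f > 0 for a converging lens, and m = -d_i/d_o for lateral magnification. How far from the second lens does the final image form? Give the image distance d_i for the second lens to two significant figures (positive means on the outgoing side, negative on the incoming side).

27 cm

Applying the thin-lens equation to the first lens, 1/(-15.5) = 1/12 + 1/d_i1, which gives d_i1 = -6.764 cm.
With d_i1 < 0 the first image is virtual and lies on the object side; the object distance for lens 2 is d_o2 = 34.5 - (-6.764) = 41.264 cm.
Applying the thin-lens equation again with f_2 = 16.5 cm and d_o2 = 41.264 cm gives d_i2 = 27.494 cm.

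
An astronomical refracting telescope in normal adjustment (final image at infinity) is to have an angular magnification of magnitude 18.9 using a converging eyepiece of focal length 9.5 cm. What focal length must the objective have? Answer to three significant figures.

180 cm

|M| = f_obj/|f_eye|, so f_obj = |M| x |f_eye| = 18.9 x 9.5 = 179.550 cm.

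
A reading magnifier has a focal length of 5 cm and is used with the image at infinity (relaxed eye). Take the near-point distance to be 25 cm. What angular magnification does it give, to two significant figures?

M = D/f = 25/5 = 5.000.

5.0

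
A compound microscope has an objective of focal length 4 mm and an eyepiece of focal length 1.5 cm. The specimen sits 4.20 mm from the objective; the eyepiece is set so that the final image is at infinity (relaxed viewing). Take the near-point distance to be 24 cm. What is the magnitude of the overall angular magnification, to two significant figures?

Convert to cm: f_obj = 4 mm = 0.4 cm; d_o = 4.20 mm = 0.42 cm.
Objective: 1/d_i = 1/f_obj - 1/d_o = 1/0.4 - 1/0.42 = 0.11905 cm^-1, so d_i = 8.400 cm.
m_obj = -d_i/d_o = -8.400/0.42 = -20.000.
Eyepiece angular magnification (image at infinity): M_eye = D/f_e = 24/1.5 = 16.000.
Overall M = m_obj x M_eye = (-20.000)(16.000) = -320.00.
|M| = 320.00.

320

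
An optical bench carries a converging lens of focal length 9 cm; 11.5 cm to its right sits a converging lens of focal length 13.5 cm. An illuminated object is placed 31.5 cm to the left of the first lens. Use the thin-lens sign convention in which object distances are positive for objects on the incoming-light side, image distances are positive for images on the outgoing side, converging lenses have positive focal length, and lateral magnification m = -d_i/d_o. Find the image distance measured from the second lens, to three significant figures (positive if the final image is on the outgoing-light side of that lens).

Applying the thin-lens equation to the first lens, 1/9 = 1/31.5 + 1/d_i1, which gives d_i1 = 12.600 cm.
This image would form 12.600 cm past lens 1, i.e. 1.100 cm beyond lens 2, so it is a virtual object for lens 2: d_o2 = 11.5 - 12.600 = -1.100 cm.
Applying the thin-lens equation again with f_2 = 13.5 cm and d_o2 = -1.100 cm gives d_i2 = 1.017 cm.

1.02 cm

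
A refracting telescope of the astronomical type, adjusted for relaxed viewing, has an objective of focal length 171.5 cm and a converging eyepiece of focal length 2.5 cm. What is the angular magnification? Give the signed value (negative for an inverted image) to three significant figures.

-68.6

M = -f_obj/f_eye = -171.5/(2.5) = -68.600.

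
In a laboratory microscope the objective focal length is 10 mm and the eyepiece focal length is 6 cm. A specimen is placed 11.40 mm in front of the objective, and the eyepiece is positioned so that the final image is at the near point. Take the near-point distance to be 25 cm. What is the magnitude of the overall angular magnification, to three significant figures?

36.9

Convert to cm: f_obj = 10 mm = 1 cm; d_o = 11.40 mm = 1.14 cm.
Objective: 1/d_i = 1/f_obj - 1/d_o = 1/1 - 1/1.14 = 0.12281 cm^-1, so d_i = 8.143 cm.
m_obj = -d_i/d_o = -8.143/1.14 = -7.143.
Eyepiece angular magnification (image at near point): M_eye = 1 + D/f_e = 1 + 25/6 = 5.167.
Overall M = m_obj x M_eye = (-7.143)(5.167) = -36.90.
|M| = 36.90.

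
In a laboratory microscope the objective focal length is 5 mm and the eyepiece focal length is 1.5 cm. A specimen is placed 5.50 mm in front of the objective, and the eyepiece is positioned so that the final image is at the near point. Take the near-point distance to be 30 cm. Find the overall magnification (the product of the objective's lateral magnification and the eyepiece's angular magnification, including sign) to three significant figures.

-210

Convert to cm: f_obj = 5 mm = 0.5 cm; d_o = 5.50 mm = 0.55 cm.
Objective: 1/d_i = 1/f_obj - 1/d_o = 1/0.5 - 1/0.55 = 0.18182 cm^-1, so d_i = 5.500 cm.
m_obj = -d_i/d_o = -5.500/0.55 = -10.000.
Eyepiece angular magnification (image at near point): M_eye = 1 + D/f_e = 1 + 30/1.5 = 21.000.
Overall M = m_obj x M_eye = (-10.000)(21.000) = -210.00.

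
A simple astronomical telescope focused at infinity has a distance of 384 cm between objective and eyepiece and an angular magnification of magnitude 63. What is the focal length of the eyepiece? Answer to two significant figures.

6.0 cm

In normal adjustment the tube length equals f_obj + f_eye and |M| = f_obj/f_eye.
So f_obj = 63 f_eye and 63 f_eye + f_eye = 384 cm, giving f_eye = 384/64 = 6.000 cm and f_obj = 378.000 cm.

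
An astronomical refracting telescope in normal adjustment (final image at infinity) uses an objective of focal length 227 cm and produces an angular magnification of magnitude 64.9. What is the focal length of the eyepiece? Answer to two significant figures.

3.5 cm

|M| = f_obj/f_eye, so f_eye = f_obj/|M| = 227/64.9 = 3.498 cm.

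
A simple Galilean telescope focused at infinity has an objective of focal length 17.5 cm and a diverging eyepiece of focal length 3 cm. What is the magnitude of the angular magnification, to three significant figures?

|M| = f_obj/|f_eye| = 17.5/3 = 5.833.

5.83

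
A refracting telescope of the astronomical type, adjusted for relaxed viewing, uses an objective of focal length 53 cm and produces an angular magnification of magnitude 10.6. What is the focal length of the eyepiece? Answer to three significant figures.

5.00 cm

|M| = f_obj/f_eye, so f_eye = f_obj/|M| = 53/10.6 = 5.000 cm.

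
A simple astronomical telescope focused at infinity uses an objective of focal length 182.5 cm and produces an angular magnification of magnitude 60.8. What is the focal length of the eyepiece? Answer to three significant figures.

3.00 cm

|M| = f_obj/f_eye, so f_eye = f_obj/|M| = 182.5/60.8 = 3.002 cm.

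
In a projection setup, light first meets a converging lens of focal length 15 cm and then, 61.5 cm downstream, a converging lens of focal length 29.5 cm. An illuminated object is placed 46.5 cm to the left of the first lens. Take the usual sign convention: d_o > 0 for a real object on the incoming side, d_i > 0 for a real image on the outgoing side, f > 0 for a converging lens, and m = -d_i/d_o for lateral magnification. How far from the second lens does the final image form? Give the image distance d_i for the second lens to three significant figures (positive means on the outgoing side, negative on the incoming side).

118 cm

Applying the thin-lens equation to the first lens, 1/15 = 1/46.5 + 1/d_i1, which gives d_i1 = 22.143 cm.
That image sits 39.357 cm in front of the second lens, so d_o2 = 39.357 cm.
Applying the thin-lens equation again with f_2 = 29.5 cm and d_o2 = 39.357 cm gives d_i2 = 117.786 cm.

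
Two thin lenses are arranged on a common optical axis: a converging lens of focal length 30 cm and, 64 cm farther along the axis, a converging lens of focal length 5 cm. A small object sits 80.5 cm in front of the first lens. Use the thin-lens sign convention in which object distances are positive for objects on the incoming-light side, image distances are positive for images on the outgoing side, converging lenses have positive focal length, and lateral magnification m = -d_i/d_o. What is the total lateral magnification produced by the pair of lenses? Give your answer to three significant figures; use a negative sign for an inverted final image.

Lens 1: 1/d_i1 = 1/f_1 - 1/d_o1 = 1/30 - 1/80.5 = 0.02091 cm^-1, so d_i1 = 47.822 cm.
m_1 = -(47.822)/80.5 = -0.5941.
That image sits 16.178 cm in front of the second lens, so d_o2 = 16.178 cm.
Lens 2: 1/d_i2 = 1/f_2 - 1/d_o2 = 1/5 - 1/(16.178) = 0.13819 cm^-1, so d_i2 = 7.236 cm.
m_2 = -(7.236)/(16.178) = -0.4473.
Overall magnification: m = m_1 m_2 = 0.2657.

0.266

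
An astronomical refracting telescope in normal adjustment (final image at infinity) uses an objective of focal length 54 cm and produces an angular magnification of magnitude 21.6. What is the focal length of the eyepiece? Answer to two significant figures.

2.5 cm

|M| = f_obj/f_eye, so f_eye = f_obj/|M| = 54/21.6 = 2.500 cm.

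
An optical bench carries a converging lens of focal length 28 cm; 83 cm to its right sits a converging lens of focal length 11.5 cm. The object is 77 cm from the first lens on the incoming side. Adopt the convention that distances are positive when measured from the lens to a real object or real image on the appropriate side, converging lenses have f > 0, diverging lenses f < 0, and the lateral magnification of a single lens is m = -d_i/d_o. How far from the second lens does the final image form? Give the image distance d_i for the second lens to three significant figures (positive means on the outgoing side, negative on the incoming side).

16.3 cm

Applying the thin-lens equation to the first lens, 1/28 = 1/77 + 1/d_i1, which gives d_i1 = 44.000 cm.
Object distance for lens 2: d_o2 = 83 - 44.000 = 39.000 cm.
Applying the thin-lens equation again with f_2 = 11.5 cm and d_o2 = 39.000 cm gives d_i2 = 16.309 cm.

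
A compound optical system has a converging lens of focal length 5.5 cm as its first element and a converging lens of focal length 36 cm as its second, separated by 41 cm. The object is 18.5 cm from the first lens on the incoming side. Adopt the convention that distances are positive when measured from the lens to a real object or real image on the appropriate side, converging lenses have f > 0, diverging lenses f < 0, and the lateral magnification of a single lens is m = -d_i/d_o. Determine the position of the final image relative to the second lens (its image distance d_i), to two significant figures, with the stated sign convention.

First lens: d_i1 = 1/(1/5.5 - 1/18.5) = 7.827 cm.
The intermediate image is 7.827 cm to the right of lens 1, so d_o2 = L - d_i1 = 41 - 7.827 = 33.173 cm.
Second lens: d_i2 = 1/(1/36 - 1/(33.173)) = -422.449 cm.

-420 cm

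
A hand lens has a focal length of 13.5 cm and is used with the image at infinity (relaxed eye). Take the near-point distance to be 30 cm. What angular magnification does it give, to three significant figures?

2.22

M = D/f = 30/13.5 = 2.222.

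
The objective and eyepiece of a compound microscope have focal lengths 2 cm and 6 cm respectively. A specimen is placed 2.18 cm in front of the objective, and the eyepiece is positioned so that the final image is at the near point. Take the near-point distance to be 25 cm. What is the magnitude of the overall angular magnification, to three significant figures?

Objective: 1/d_i = 1/f_obj - 1/d_o = 1/2 - 1/2.18 = 0.04128 cm^-1, so d_i = 24.222 cm.
m_obj = -d_i/d_o = -24.222/2.18 = -11.111.
Eyepiece angular magnification (image at near point): M_eye = 1 + D/f_e = 1 + 25/6 = 5.167.
Overall M = m_obj x M_eye = (-11.111)(5.167) = -57.41.
|M| = 57.41.

57.4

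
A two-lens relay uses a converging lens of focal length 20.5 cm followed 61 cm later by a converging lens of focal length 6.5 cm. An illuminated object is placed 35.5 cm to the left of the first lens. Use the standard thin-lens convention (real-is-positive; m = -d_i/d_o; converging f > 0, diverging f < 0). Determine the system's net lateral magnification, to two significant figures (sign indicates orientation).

1.5

Applying the thin-lens equation to the first lens, 1/20.5 = 1/35.5 + 1/d_i1, which gives d_i1 = 48.517 cm.
Its lateral magnification is m_1 = -d_i1/d_o1 = -(48.517)/35.5 = -1.3667.
That image sits 12.483 cm in front of the second lens, so d_o2 = 12.483 cm.
Applying the thin-lens equation again with f_2 = 6.5 cm and d_o2 = 12.483 cm gives d_i2 = 13.561 cm.
m_2 = -(13.561)/(12.483) = -1.0864.
Overall magnification: m = m_1 m_2 = 1.4847.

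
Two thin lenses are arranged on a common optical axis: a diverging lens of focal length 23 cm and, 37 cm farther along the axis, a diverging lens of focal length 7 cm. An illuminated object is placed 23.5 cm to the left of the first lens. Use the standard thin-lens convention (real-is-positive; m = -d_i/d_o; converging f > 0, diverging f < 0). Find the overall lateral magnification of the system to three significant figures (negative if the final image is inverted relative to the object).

0.0622

First lens: d_i1 = 1/(1/(-23) - 1/23.5) = -11.624 cm.
m_1 = -(-11.624)/23.5 = 0.4946.
With d_i1 < 0 the first image is virtual and lies on the object side; the object distance for lens 2 is d_o2 = 37 - (-11.624) = 48.624 cm.
Second lens: d_i2 = 1/(1/(-7) - 1/(48.624)) = -6.119 cm.
m_2 = -(-6.119)/(48.624) = 0.1258.
Total m = m_1 x m_2 = (0.4946)(0.1258) = 0.0622.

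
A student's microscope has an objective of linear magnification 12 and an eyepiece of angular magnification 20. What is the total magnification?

240

The overall magnification of a compound microscope is the product of the objective and eyepiece magnifications:
M = M_obj x M_eye = 12 x 20 = 240.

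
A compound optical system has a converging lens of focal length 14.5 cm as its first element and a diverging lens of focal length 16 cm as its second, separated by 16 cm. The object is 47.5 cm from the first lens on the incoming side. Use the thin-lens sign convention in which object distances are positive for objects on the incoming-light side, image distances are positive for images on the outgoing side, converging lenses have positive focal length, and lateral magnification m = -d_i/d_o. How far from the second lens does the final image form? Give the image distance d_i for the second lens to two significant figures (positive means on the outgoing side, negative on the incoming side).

Lens 1: 1/d_i1 = 1/f_1 - 1/d_o1 = 1/14.5 - 1/47.5 = 0.04791 cm^-1, so d_i1 = 20.871 cm.
Since 20.871 cm > 16 cm, the first image lies past the second lens and serves as a virtual object: d_o2 = L - d_i1 = -4.871 cm.
Lens 2: 1/d_i2 = 1/f_2 - 1/d_o2 = 1/(-16) - 1/(-4.871) = 0.14279 cm^-1, so d_i2 = 7.003 cm.

7.0 cm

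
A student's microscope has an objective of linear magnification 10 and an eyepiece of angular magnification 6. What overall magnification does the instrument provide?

60

The overall magnification of a compound microscope is the product of the objective and eyepiece magnifications:
M = M_obj x M_eye = 10 x 6 = 60.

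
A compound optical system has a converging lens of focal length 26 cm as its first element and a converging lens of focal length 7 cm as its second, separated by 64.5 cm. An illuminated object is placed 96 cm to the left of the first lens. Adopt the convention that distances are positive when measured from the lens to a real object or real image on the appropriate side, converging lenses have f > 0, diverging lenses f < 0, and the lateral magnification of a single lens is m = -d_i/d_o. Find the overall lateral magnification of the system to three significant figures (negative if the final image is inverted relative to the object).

Lens 1: 1/d_i1 = 1/f_1 - 1/d_o1 = 1/26 - 1/96 = 0.02804 cm^-1, so d_i1 = 35.657 cm.
m_1 = -(35.657)/96 = -0.3714.
Object distance for lens 2: d_o2 = 64.5 - 35.657 = 28.843 cm.
Lens 2: 1/d_i2 = 1/f_2 - 1/d_o2 = 1/7 - 1/(28.843) = 0.10819 cm^-1, so d_i2 = 9.243 cm.
m_2 = -(9.243)/(28.843) = -0.3205.
Total m = m_1 x m_2 = (-0.3714)(-0.3205) = 0.1190.

0.119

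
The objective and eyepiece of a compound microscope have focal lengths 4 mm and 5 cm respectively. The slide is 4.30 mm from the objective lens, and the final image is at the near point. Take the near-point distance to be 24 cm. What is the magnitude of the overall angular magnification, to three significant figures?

77.3

Convert to cm: f_obj = 4 mm = 0.4 cm; d_o = 4.30 mm = 0.43 cm.
Objective: 1/d_i = 1/f_obj - 1/d_o = 1/0.4 - 1/0.43 = 0.17442 cm^-1, so d_i = 5.733 cm.
m_obj = -d_i/d_o = -5.733/0.43 = -13.333.
Eyepiece angular magnification (image at near point): M_eye = 1 + D/f_e = 1 + 24/5 = 5.800.
Overall M = m_obj x M_eye = (-13.333)(5.800) = -77.33.
|M| = 77.33.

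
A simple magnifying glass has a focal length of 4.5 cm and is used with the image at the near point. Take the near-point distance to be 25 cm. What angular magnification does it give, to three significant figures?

M = 1 + D/f = 1 + 25/4.5 = 6.556.

6.56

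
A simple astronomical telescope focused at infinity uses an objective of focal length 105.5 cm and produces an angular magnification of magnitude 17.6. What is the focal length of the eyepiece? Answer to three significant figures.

|M| = f_obj/f_eye, so f_eye = f_obj/|M| = 105.5/17.6 = 5.994 cm.

5.99 cm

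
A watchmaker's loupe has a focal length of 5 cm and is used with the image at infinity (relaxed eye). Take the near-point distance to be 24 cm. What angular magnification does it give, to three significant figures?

M = D/f = 24/5 = 4.800.

4.80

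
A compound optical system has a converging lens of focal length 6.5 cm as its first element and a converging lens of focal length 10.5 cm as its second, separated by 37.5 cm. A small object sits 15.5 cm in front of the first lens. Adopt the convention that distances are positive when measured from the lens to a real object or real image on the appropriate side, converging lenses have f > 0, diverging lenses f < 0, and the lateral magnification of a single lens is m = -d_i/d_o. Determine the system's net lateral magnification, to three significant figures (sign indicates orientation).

0.480

Applying the thin-lens equation to the first lens, 1/6.5 = 1/15.5 + 1/d_i1, which gives d_i1 = 11.194 cm.
Its lateral magnification is m_1 = -d_i1/d_o1 = -(11.194)/15.5 = -0.7222.
That image sits 26.306 cm in front of the second lens, so d_o2 = 26.306 cm.
Applying the thin-lens equation again with f_2 = 10.5 cm and d_o2 = 26.306 cm gives d_i2 = 17.475 cm.
m_2 = -(17.475)/(26.306) = -0.6643.
Overall magnification: m = m_1 m_2 = 0.4798.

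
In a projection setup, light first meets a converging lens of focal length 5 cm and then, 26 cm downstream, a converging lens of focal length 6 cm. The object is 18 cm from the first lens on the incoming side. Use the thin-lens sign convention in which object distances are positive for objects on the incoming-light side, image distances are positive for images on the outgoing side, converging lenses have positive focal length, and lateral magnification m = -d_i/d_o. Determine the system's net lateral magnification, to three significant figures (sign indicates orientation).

0.176

Lens 1: 1/d_i1 = 1/f_1 - 1/d_o1 = 1/5 - 1/18 = 0.14444 cm^-1, so d_i1 = 6.923 cm.
m_1 = -(6.923)/18 = -0.3846.
The intermediate image is 6.923 cm to the right of lens 1, so d_o2 = L - d_i1 = 26 - 6.923 = 19.077 cm.
Lens 2: 1/d_i2 = 1/f_2 - 1/d_o2 = 1/6 - 1/(19.077) = 0.11425 cm^-1, so d_i2 = 8.753 cm.
m_2 = -(8.753)/(19.077) = -0.4588.
The system's lateral magnification is m_1 m_2 = (-0.3846)(-0.4588) = 0.1765.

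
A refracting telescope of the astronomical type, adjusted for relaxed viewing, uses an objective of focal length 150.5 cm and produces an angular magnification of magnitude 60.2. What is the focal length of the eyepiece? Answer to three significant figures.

|M| = f_obj/f_eye, so f_eye = f_obj/|M| = 150.5/60.2 = 2.500 cm.

2.50 cm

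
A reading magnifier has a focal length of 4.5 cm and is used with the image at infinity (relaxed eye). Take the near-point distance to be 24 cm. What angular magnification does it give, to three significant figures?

M = D/f = 24/4.5 = 5.333.

5.33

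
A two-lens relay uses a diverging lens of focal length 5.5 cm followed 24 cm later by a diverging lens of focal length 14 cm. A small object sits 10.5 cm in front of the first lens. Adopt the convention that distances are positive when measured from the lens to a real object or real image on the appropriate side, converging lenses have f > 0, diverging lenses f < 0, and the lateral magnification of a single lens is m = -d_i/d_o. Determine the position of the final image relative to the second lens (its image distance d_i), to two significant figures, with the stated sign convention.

First lens: d_i1 = 1/(1/(-5.5) - 1/10.5) = -3.609 cm.
With d_i1 < 0 the first image is virtual and lies on the object side; the object distance for lens 2 is d_o2 = 24 - (-3.609) = 27.609 cm.
Second lens: d_i2 = 1/(1/(-14) - 1/(27.609)) = -9.290 cm.

-9.3 cm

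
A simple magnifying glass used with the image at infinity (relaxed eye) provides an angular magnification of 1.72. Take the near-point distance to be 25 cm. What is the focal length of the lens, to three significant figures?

For the image at infinity, M = D/f.
f = D/M = 25/1.72 = 14.535 cm.

14.5 cm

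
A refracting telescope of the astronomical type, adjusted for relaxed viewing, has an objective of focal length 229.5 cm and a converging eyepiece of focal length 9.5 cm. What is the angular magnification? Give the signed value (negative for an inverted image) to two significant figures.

-24

M = -f_obj/f_eye = -229.5/(9.5) = -24.158.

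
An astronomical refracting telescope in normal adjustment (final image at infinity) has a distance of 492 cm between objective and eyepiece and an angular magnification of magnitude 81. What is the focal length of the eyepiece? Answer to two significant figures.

6.0 cm

In normal adjustment the tube length equals f_obj + f_eye and |M| = f_obj/f_eye.
So f_obj = 81 f_eye and 81 f_eye + f_eye = 492 cm, giving f_eye = 492/82 = 6.000 cm and f_obj = 486.000 cm.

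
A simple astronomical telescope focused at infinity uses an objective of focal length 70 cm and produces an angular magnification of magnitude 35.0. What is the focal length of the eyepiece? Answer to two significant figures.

|M| = f_obj/f_eye, so f_eye = f_obj/|M| = 70/35.0 = 2.000 cm.

2.0 cm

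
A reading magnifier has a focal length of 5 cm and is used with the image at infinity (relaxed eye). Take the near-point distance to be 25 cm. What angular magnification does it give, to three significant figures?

5.00

M = D/f = 25/5 = 5.000.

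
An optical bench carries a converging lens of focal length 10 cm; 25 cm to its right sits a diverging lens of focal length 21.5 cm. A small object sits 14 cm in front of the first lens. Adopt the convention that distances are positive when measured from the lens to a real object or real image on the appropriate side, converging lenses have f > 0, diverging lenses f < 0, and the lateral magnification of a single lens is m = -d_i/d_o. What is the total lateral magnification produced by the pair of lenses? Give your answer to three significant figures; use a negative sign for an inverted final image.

-4.67

Applying the thin-lens equation to the first lens, 1/10 = 1/14 + 1/d_i1, which gives d_i1 = 35.000 cm.
Its lateral magnification is m_1 = -d_i1/d_o1 = -(35.000)/14 = -2.5000.
This image would form 35.000 cm past lens 1, i.e. 10.000 cm beyond lens 2, so it is a virtual object for lens 2: d_o2 = 25 - 35.000 = -10.000 cm.
Applying the thin-lens equation again with f_2 = -21.5 cm and d_o2 = -10.000 cm gives d_i2 = 18.696 cm.
m_2 = -(18.696)/(-10.000) = 1.8696.
Overall magnification: m = m_1 m_2 = -4.6739.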